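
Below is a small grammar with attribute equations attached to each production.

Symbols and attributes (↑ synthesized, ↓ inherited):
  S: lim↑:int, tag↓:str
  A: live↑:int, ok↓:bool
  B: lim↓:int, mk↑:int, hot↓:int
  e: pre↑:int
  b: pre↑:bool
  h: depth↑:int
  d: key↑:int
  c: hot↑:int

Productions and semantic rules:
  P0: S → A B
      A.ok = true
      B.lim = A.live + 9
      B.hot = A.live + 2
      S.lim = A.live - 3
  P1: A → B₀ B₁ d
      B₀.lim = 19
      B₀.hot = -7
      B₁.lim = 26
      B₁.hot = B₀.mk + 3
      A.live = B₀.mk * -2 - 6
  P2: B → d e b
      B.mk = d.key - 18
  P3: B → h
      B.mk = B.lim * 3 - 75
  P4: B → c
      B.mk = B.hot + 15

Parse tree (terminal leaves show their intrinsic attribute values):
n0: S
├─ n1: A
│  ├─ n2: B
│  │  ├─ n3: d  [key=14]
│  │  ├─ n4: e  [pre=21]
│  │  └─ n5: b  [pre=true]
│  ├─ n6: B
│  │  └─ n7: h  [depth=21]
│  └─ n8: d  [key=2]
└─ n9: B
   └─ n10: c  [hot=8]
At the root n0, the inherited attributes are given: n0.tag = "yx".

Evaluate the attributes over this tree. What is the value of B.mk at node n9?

19

1. n0.tag = "yx"  [given at root]
2. n1.ok = true  [true]
3. n2.lim = 19  [19]
4. n2.hot = -7  [-7]
5. n3.key = 14  [terminal]
6. n4.pre = 21  [terminal]
7. n5.pre = true  [terminal]
8. n2.mk = -4  [d.key - 18]
9. n6.lim = 26  [26]
10. n6.hot = -1  [B₀.mk + 3]
11. n7.depth = 21  [terminal]
12. n6.mk = 3  [B.lim * 3 - 75]
13. n8.key = 2  [terminal]
14. n1.live = 2  [B₀.mk * -2 - 6]
15. n9.lim = 11  [A.live + 9]
16. n9.hot = 4  [A.live + 2]
17. n10.hot = 8  [terminal]
18. n9.mk = 19  [B.hot + 15]
19. n0.lim = -1  [A.live - 3]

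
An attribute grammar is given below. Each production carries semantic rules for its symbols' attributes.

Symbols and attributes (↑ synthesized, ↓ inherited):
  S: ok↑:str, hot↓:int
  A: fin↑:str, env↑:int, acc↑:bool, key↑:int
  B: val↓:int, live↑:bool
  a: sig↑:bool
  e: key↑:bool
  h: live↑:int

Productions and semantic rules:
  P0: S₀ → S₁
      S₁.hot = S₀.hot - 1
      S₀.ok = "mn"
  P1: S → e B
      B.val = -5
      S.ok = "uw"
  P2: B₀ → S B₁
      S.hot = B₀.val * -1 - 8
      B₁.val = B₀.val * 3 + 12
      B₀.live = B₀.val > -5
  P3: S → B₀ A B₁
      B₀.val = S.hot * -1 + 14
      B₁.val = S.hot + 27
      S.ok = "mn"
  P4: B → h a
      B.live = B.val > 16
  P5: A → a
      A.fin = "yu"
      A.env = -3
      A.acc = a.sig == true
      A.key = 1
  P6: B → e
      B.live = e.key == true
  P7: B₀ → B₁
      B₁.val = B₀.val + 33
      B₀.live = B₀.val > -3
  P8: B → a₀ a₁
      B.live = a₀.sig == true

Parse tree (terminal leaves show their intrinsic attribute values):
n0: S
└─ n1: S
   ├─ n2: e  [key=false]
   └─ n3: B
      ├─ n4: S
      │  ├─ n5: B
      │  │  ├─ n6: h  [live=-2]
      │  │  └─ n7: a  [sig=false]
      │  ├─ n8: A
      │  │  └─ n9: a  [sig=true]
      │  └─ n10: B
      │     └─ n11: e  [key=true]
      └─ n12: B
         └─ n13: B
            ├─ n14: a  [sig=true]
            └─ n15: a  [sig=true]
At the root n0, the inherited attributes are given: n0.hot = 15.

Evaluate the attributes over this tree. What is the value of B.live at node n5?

1. n0.hot = 15  [given at root]
2. n1.hot = 14  [S₀.hot - 1]
3. n2.key = false  [terminal]
4. n3.val = -5  [-5]
5. n4.hot = -3  [B₀.val * -1 - 8]
6. n5.val = 17  [S.hot * -1 + 14]
7. n6.live = -2  [terminal]
8. n7.sig = false  [terminal]
9. n5.live = true  [B.val > 16]
10. n9.sig = true  [terminal]
11. n8.fin = "yu"  ["yu"]
12. n8.env = -3  [-3]
13. n8.acc = true  [a.sig == true]
14. n8.key = 1  [1]
15. n10.val = 24  [S.hot + 27]
16. n11.key = true  [terminal]
17. n10.live = true  [e.key == true]
18. n4.ok = "mn"  ["mn"]
19. n12.val = -3  [B₀.val * 3 + 12]
20. n13.val = 30  [B₀.val + 33]
21. n14.sig = true  [terminal]
22. n15.sig = true  [terminal]
23. n13.live = true  [a₀.sig == true]
24. n12.live = false  [B₀.val > -3]
25. n3.live = false  [B₀.val > -5]
26. n1.ok = "uw"  ["uw"]
27. n0.ok = "mn"  ["mn"]

true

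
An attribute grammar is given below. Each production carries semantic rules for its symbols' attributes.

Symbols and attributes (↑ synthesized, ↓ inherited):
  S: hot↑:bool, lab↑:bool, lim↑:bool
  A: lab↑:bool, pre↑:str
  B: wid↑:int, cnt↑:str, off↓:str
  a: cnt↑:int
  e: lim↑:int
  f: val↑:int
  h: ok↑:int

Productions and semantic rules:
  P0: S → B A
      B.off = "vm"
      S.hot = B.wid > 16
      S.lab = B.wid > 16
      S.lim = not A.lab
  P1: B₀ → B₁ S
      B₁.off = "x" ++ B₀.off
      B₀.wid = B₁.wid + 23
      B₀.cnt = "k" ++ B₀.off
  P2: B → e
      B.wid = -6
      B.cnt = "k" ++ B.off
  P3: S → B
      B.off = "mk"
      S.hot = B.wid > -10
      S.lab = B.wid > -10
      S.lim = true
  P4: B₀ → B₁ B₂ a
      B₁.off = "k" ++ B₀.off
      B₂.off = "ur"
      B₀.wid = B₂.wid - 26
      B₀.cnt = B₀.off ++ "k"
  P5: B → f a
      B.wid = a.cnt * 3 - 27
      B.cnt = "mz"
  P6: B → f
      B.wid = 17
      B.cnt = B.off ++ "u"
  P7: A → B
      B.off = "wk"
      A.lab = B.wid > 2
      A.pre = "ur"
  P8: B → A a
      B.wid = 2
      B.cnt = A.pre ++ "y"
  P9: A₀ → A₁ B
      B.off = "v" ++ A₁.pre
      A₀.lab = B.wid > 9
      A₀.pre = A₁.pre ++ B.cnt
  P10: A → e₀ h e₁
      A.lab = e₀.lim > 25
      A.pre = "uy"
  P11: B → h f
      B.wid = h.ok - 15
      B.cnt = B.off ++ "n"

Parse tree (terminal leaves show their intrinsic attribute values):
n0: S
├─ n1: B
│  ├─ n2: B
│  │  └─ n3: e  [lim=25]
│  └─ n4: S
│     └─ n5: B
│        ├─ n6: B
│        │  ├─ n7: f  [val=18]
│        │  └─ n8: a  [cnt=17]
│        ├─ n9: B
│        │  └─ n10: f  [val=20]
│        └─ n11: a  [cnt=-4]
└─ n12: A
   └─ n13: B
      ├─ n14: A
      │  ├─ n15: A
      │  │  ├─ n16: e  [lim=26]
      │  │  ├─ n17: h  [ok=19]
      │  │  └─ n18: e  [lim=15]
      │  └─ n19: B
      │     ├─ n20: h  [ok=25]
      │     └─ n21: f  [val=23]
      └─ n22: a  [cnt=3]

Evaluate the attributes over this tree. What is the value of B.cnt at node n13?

"uyvuyny"

1. n1.off = "vm"  ["vm"]
2. n2.off = "xvm"  ["x" ++ B₀.off]
3. n3.lim = 25  [terminal]
4. n2.wid = -6  [-6]
5. n2.cnt = "kxvm"  ["k" ++ B.off]
6. n5.off = "mk"  ["mk"]
7. n6.off = "kmk"  ["k" ++ B₀.off]
8. n7.val = 18  [terminal]
9. n8.cnt = 17  [terminal]
10. n6.wid = 24  [a.cnt * 3 - 27]
11. n6.cnt = "mz"  ["mz"]
12. n9.off = "ur"  ["ur"]
13. n10.val = 20  [terminal]
14. n9.wid = 17  [17]
15. n9.cnt = "uru"  [B.off ++ "u"]
16. n11.cnt = -4  [terminal]
17. n5.wid = -9  [B₂.wid - 26]
18. n5.cnt = "mkk"  [B₀.off ++ "k"]
19. n4.hot = true  [B.wid > -10]
20. n4.lab = true  [B.wid > -10]
21. n4.lim = true  [true]
22. n1.wid = 17  [B₁.wid + 23]
23. n1.cnt = "kvm"  ["k" ++ B₀.off]
24. n13.off = "wk"  ["wk"]
25. n16.lim = 26  [terminal]
26. n17.ok = 19  [terminal]
27. n18.lim = 15  [terminal]
28. n15.lab = true  [e₀.lim > 25]
29. n15.pre = "uy"  ["uy"]
30. n19.off = "vuy"  ["v" ++ A₁.pre]
31. n20.ok = 25  [terminal]
32. n21.val = 23  [terminal]
33. n19.wid = 10  [h.ok - 15]
34. n19.cnt = "vuyn"  [B.off ++ "n"]
35. n14.lab = true  [B.wid > 9]
36. n14.pre = "uyvuyn"  [A₁.pre ++ B.cnt]
37. n22.cnt = 3  [terminal]
38. n13.wid = 2  [2]
39. n13.cnt = "uyvuyny"  [A.pre ++ "y"]
40. n12.lab = false  [B.wid > 2]
41. n12.pre = "ur"  ["ur"]
42. n0.hot = true  [B.wid > 16]
43. n0.lab = true  [B.wid > 16]
44. n0.lim = true  [not A.lab]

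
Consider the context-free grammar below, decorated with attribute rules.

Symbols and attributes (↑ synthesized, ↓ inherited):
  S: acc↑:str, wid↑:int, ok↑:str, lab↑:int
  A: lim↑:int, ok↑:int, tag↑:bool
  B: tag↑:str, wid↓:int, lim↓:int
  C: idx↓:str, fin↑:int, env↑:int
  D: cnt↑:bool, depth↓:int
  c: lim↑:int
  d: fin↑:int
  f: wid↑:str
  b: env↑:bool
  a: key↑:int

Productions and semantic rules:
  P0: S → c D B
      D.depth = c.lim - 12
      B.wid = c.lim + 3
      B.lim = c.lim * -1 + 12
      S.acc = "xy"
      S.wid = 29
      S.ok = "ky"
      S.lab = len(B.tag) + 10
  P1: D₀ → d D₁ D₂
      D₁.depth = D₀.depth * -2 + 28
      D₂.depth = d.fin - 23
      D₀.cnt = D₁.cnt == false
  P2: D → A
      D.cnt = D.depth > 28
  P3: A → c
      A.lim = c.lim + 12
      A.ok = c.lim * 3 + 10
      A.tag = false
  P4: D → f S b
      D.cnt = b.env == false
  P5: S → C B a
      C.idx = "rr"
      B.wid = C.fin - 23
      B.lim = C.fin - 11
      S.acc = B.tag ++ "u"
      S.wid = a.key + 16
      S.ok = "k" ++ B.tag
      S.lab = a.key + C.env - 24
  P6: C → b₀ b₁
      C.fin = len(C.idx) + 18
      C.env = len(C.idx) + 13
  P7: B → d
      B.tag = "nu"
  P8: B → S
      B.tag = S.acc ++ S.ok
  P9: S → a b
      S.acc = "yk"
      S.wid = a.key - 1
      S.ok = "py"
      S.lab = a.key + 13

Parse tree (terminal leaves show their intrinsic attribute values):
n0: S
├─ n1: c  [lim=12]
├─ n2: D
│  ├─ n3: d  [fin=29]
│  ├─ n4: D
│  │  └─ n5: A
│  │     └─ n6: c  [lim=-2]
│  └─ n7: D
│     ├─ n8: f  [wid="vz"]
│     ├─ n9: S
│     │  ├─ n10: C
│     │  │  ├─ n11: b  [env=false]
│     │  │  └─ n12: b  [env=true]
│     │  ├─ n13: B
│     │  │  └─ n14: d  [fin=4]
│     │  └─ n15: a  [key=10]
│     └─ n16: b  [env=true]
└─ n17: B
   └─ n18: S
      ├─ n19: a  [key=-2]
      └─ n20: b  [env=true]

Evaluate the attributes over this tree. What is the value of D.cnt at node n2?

true

1. n1.lim = 12  [terminal]
2. n2.depth = 0  [c.lim - 12]
3. n3.fin = 29  [terminal]
4. n4.depth = 28  [D₀.depth * -2 + 28]
5. n6.lim = -2  [terminal]
6. n5.lim = 10  [c.lim + 12]
7. n5.ok = 4  [c.lim * 3 + 10]
8. n5.tag = false  [false]
9. n4.cnt = false  [D.depth > 28]
10. n7.depth = 6  [d.fin - 23]
11. n8.wid = "vz"  [terminal]
12. n10.idx = "rr"  ["rr"]
13. n11.env = false  [terminal]
14. n12.env = true  [terminal]
15. n10.fin = 20  [len(C.idx) + 18]
16. n10.env = 15  [len(C.idx) + 13]
17. n13.wid = -3  [C.fin - 23]
18. n13.lim = 9  [C.fin - 11]
19. n14.fin = 4  [terminal]
20. n13.tag = "nu"  ["nu"]
21. n15.key = 10  [terminal]
22. n9.acc = "nuu"  [B.tag ++ "u"]
23. n9.wid = 26  [a.key + 16]
24. n9.ok = "knu"  ["k" ++ B.tag]
25. n9.lab = 1  [a.key + C.env - 24]
26. n16.env = true  [terminal]
27. n7.cnt = false  [b.env == false]
28. n2.cnt = true  [D₁.cnt == false]
29. n17.wid = 15  [c.lim + 3]
30. n17.lim = 0  [c.lim * -1 + 12]
31. n19.key = -2  [terminal]
32. n20.env = true  [terminal]
33. n18.acc = "yk"  ["yk"]
34. n18.wid = -3  [a.key - 1]
35. n18.ok = "py"  ["py"]
36. n18.lab = 11  [a.key + 13]
37. n17.tag = "ykpy"  [S.acc ++ S.ok]
38. n0.acc = "xy"  ["xy"]
39. n0.wid = 29  [29]
40. n0.ok = "ky"  ["ky"]
41. n0.lab = 14  [len(B.tag) + 10]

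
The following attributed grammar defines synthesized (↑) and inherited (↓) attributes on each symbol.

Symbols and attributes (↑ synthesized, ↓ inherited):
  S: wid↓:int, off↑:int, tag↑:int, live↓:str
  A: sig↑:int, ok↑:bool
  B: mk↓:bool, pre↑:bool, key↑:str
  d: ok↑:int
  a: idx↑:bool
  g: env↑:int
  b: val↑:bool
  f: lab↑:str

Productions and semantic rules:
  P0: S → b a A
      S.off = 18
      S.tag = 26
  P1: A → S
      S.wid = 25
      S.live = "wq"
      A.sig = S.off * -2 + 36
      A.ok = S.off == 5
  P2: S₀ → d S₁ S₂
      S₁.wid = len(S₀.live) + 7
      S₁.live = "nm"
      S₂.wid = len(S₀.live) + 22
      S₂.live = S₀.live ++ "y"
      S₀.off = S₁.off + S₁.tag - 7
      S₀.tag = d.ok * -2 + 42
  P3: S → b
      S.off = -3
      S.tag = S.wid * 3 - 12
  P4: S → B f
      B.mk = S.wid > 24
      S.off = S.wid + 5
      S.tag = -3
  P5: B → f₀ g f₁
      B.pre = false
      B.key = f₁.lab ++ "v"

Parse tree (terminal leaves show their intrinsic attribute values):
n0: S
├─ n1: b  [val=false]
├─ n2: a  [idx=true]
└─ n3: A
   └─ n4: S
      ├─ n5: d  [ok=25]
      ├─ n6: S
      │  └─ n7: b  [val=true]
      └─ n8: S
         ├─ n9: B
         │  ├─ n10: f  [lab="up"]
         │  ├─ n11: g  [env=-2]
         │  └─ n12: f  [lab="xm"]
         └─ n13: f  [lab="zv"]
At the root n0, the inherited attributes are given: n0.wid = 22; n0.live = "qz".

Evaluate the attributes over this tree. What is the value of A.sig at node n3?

26

1. n0.wid = 22  [given at root]
2. n0.live = "qz"  [given at root]
3. n1.val = false  [terminal]
4. n2.idx = true  [terminal]
5. n4.wid = 25  [25]
6. n4.live = "wq"  ["wq"]
7. n5.ok = 25  [terminal]
8. n6.wid = 9  [len(S₀.live) + 7]
9. n6.live = "nm"  ["nm"]
10. n7.val = true  [terminal]
11. n6.off = -3  [-3]
12. n6.tag = 15  [S.wid * 3 - 12]
13. n8.wid = 24  [len(S₀.live) + 22]
14. n8.live = "wqy"  [S₀.live ++ "y"]
15. n9.mk = false  [S.wid > 24]
16. n10.lab = "up"  [terminal]
17. n11.env = -2  [terminal]
18. n12.lab = "xm"  [terminal]
19. n9.pre = false  [false]
20. n9.key = "xmv"  [f₁.lab ++ "v"]
21. n13.lab = "zv"  [terminal]
22. n8.off = 29  [S.wid + 5]
23. n8.tag = -3  [-3]
24. n4.off = 5  [S₁.off + S₁.tag - 7]
25. n4.tag = -8  [d.ok * -2 + 42]
26. n3.sig = 26  [S.off * -2 + 36]
27. n3.ok = true  [S.off == 5]
28. n0.off = 18  [18]
29. n0.tag = 26  [26]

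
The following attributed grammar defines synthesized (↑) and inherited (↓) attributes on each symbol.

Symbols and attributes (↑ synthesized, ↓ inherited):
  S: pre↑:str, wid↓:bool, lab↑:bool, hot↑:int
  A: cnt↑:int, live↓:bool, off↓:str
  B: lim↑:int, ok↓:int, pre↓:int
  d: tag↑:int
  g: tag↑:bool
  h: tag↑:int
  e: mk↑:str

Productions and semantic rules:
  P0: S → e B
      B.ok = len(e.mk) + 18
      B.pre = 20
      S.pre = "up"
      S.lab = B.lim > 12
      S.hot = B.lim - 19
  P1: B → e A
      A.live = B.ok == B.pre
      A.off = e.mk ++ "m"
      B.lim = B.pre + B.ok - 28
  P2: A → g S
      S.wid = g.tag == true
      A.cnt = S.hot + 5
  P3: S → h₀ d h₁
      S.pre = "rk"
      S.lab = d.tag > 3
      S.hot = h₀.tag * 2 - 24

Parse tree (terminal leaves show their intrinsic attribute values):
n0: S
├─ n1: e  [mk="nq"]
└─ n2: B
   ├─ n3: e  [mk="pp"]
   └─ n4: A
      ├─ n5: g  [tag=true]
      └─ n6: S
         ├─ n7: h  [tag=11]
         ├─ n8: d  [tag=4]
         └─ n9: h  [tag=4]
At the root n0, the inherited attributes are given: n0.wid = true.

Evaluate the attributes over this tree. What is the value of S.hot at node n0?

-7

1. n0.wid = true  [given at root]
2. n1.mk = "nq"  [terminal]
3. n2.ok = 20  [len(e.mk) + 18]
4. n2.pre = 20  [20]
5. n3.mk = "pp"  [terminal]
6. n4.live = true  [B.ok == B.pre]
7. n4.off = "ppm"  [e.mk ++ "m"]
8. n5.tag = true  [terminal]
9. n6.wid = true  [g.tag == true]
10. n7.tag = 11  [terminal]
11. n8.tag = 4  [terminal]
12. n9.tag = 4  [terminal]
13. n6.pre = "rk"  ["rk"]
14. n6.lab = true  [d.tag > 3]
15. n6.hot = -2  [h₀.tag * 2 - 24]
16. n4.cnt = 3  [S.hot + 5]
17. n2.lim = 12  [B.pre + B.ok - 28]
18. n0.pre = "up"  ["up"]
19. n0.lab = false  [B.lim > 12]
20. n0.hot = -7  [B.lim - 19]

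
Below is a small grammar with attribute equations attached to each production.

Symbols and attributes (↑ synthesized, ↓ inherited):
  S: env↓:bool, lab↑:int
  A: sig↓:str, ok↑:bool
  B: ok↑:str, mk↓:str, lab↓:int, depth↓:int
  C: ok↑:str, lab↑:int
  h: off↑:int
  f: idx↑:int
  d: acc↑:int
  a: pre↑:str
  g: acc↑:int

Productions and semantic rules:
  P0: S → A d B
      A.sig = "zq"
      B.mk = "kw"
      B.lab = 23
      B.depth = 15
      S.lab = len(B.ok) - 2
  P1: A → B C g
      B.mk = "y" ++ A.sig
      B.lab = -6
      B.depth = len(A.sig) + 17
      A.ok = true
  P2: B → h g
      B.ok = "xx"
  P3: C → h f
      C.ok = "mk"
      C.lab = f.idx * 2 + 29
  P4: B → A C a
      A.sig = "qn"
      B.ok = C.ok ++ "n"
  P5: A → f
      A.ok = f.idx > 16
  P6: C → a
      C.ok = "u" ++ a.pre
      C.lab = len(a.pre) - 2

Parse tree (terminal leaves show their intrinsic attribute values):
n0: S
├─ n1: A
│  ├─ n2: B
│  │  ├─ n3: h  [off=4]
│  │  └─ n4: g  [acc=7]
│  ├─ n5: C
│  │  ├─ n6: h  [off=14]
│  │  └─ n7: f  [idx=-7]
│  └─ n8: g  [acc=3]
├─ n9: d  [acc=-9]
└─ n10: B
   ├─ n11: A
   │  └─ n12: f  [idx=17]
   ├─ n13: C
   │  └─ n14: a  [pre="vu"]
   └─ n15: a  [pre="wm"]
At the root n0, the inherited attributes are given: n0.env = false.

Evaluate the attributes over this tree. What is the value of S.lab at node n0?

1. n0.env = false  [given at root]
2. n1.sig = "zq"  ["zq"]
3. n2.mk = "yzq"  ["y" ++ A.sig]
4. n2.lab = -6  [-6]
5. n2.depth = 19  [len(A.sig) + 17]
6. n3.off = 4  [terminal]
7. n4.acc = 7  [terminal]
8. n2.ok = "xx"  ["xx"]
9. n6.off = 14  [terminal]
10. n7.idx = -7  [terminal]
11. n5.ok = "mk"  ["mk"]
12. n5.lab = 15  [f.idx * 2 + 29]
13. n8.acc = 3  [terminal]
14. n1.ok = true  [true]
15. n9.acc = -9  [terminal]
16. n10.mk = "kw"  ["kw"]
17. n10.lab = 23  [23]
18. n10.depth = 15  [15]
19. n11.sig = "qn"  ["qn"]
20. n12.idx = 17  [terminal]
21. n11.ok = true  [f.idx > 16]
22. n14.pre = "vu"  [terminal]
23. n13.ok = "uvu"  ["u" ++ a.pre]
24. n13.lab = 0  [len(a.pre) - 2]
25. n15.pre = "wm"  [terminal]
26. n10.ok = "uvun"  [C.ok ++ "n"]
27. n0.lab = 2  [len(B.ok) - 2]

2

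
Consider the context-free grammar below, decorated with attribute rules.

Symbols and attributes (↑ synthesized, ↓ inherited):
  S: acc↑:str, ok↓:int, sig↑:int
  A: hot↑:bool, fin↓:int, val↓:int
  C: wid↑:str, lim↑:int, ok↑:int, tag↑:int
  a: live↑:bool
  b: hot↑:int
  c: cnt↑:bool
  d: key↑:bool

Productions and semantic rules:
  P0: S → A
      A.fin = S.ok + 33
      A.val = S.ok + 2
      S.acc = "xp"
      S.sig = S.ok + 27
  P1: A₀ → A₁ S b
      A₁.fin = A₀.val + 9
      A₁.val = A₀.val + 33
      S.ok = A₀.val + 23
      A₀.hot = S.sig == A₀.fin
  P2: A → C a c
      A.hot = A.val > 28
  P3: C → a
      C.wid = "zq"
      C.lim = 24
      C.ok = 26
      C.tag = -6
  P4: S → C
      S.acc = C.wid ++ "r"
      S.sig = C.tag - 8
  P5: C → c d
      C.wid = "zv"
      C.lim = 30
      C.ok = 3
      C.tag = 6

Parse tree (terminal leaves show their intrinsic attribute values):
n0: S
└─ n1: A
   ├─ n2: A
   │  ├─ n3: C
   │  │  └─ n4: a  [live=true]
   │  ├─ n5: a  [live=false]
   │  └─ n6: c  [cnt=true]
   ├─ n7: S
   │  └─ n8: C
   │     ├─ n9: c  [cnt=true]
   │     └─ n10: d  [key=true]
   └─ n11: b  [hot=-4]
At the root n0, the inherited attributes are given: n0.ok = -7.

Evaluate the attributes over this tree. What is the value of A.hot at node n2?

false

1. n0.ok = -7  [given at root]
2. n1.fin = 26  [S.ok + 33]
3. n1.val = -5  [S.ok + 2]
4. n2.fin = 4  [A₀.val + 9]
5. n2.val = 28  [A₀.val + 33]
6. n4.live = true  [terminal]
7. n3.wid = "zq"  ["zq"]
8. n3.lim = 24  [24]
9. n3.ok = 26  [26]
10. n3.tag = -6  [-6]
11. n5.live = false  [terminal]
12. n6.cnt = true  [terminal]
13. n2.hot = false  [A.val > 28]
14. n7.ok = 18  [A₀.val + 23]
15. n9.cnt = true  [terminal]
16. n10.key = true  [terminal]
17. n8.wid = "zv"  ["zv"]
18. n8.lim = 30  [30]
19. n8.ok = 3  [3]
20. n8.tag = 6  [6]
21. n7.acc = "zvr"  [C.wid ++ "r"]
22. n7.sig = -2  [C.tag - 8]
23. n11.hot = -4  [terminal]
24. n1.hot = false  [S.sig == A₀.fin]
25. n0.acc = "xp"  ["xp"]
26. n0.sig = 20  [S.ok + 27]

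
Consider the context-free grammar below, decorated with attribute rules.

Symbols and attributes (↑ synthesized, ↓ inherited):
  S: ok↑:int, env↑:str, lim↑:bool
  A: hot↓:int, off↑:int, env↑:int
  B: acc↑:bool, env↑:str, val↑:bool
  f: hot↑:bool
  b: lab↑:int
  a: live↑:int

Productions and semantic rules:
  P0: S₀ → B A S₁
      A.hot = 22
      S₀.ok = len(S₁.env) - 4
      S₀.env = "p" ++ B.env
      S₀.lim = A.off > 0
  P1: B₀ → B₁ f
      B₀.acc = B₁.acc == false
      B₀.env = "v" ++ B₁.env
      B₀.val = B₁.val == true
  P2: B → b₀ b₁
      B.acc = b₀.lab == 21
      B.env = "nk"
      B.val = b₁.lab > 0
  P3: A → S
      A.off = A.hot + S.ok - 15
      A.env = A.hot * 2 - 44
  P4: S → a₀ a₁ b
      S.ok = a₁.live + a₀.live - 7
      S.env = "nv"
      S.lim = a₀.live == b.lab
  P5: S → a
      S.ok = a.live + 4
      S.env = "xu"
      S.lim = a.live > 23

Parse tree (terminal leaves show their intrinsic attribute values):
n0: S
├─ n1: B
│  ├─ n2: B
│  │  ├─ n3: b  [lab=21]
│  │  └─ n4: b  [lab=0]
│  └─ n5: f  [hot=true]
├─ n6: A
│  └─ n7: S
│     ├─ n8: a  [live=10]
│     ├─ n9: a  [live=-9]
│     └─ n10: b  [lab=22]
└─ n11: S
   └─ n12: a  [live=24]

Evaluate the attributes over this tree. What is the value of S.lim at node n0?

true

1. n3.lab = 21  [terminal]
2. n4.lab = 0  [terminal]
3. n2.acc = true  [b₀.lab == 21]
4. n2.env = "nk"  ["nk"]
5. n2.val = false  [b₁.lab > 0]
6. n5.hot = true  [terminal]
7. n1.acc = false  [B₁.acc == false]
8. n1.env = "vnk"  ["v" ++ B₁.env]
9. n1.val = false  [B₁.val == true]
10. n6.hot = 22  [22]
11. n8.live = 10  [terminal]
12. n9.live = -9  [terminal]
13. n10.lab = 22  [terminal]
14. n7.ok = -6  [a₁.live + a₀.live - 7]
15. n7.env = "nv"  ["nv"]
16. n7.lim = false  [a₀.live == b.lab]
17. n6.off = 1  [A.hot + S.ok - 15]
18. n6.env = 0  [A.hot * 2 - 44]
19. n12.live = 24  [terminal]
20. n11.ok = 28  [a.live + 4]
21. n11.env = "xu"  ["xu"]
22. n11.lim = true  [a.live > 23]
23. n0.ok = -2  [len(S₁.env) - 4]
24. n0.env = "pvnk"  ["p" ++ B.env]
25. n0.lim = true  [A.off > 0]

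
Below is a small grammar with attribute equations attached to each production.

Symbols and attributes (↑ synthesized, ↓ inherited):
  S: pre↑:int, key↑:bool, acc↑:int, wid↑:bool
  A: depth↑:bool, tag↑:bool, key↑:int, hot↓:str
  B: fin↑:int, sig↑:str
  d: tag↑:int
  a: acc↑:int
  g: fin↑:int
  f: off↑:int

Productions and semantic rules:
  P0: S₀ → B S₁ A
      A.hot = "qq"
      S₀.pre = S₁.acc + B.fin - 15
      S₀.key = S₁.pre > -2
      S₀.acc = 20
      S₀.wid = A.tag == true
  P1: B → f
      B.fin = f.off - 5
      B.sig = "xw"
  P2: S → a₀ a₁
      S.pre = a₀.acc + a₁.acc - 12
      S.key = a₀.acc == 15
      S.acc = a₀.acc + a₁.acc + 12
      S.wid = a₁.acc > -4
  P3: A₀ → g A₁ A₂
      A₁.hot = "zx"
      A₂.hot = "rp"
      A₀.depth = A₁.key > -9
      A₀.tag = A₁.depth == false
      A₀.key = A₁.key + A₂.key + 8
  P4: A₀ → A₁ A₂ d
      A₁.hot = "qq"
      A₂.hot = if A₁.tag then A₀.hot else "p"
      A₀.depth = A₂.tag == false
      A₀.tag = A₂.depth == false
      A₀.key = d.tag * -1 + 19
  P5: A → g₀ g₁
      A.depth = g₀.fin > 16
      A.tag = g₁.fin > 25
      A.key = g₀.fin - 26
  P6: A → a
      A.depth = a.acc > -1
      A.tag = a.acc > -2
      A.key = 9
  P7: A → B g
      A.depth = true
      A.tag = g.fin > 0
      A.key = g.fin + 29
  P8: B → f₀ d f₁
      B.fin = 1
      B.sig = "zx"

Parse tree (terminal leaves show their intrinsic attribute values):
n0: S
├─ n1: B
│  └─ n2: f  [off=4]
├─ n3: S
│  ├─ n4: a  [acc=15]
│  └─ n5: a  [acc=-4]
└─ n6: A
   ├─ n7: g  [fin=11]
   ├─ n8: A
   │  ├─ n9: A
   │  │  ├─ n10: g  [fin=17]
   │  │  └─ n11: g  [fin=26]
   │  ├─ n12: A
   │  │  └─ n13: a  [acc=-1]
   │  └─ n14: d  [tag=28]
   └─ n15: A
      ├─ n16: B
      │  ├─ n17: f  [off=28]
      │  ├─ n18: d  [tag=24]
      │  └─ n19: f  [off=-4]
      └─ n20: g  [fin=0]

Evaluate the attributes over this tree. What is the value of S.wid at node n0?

true

1. n2.off = 4  [terminal]
2. n1.fin = -1  [f.off - 5]
3. n1.sig = "xw"  ["xw"]
4. n4.acc = 15  [terminal]
5. n5.acc = -4  [terminal]
6. n3.pre = -1  [a₀.acc + a₁.acc - 12]
7. n3.key = true  [a₀.acc == 15]
8. n3.acc = 23  [a₀.acc + a₁.acc + 12]
9. n3.wid = false  [a₁.acc > -4]
10. n6.hot = "qq"  ["qq"]
11. n7.fin = 11  [terminal]
12. n8.hot = "zx"  ["zx"]
13. n9.hot = "qq"  ["qq"]
14. n10.fin = 17  [terminal]
15. n11.fin = 26  [terminal]
16. n9.depth = true  [g₀.fin > 16]
17. n9.tag = true  [g₁.fin > 25]
18. n9.key = -9  [g₀.fin - 26]
19. n12.hot = "zx"  [if A₁.tag then A₀.hot else "p"]
20. n13.acc = -1  [terminal]
21. n12.depth = false  [a.acc > -1]
22. n12.tag = true  [a.acc > -2]
23. n12.key = 9  [9]
24. n14.tag = 28  [terminal]
25. n8.depth = false  [A₂.tag == false]
26. n8.tag = true  [A₂.depth == false]
27. n8.key = -9  [d.tag * -1 + 19]
28. n15.hot = "rp"  ["rp"]
29. n17.off = 28  [terminal]
30. n18.tag = 24  [terminal]
31. n19.off = -4  [terminal]
32. n16.fin = 1  [1]
33. n16.sig = "zx"  ["zx"]
34. n20.fin = 0  [terminal]
35. n15.depth = true  [true]
36. n15.tag = false  [g.fin > 0]
37. n15.key = 29  [g.fin + 29]
38. n6.depth = false  [A₁.key > -9]
39. n6.tag = true  [A₁.depth == false]
40. n6.key = 28  [A₁.key + A₂.key + 8]
41. n0.pre = 7  [S₁.acc + B.fin - 15]
42. n0.key = true  [S₁.pre > -2]
43. n0.acc = 20  [20]
44. n0.wid = true  [A.tag == true]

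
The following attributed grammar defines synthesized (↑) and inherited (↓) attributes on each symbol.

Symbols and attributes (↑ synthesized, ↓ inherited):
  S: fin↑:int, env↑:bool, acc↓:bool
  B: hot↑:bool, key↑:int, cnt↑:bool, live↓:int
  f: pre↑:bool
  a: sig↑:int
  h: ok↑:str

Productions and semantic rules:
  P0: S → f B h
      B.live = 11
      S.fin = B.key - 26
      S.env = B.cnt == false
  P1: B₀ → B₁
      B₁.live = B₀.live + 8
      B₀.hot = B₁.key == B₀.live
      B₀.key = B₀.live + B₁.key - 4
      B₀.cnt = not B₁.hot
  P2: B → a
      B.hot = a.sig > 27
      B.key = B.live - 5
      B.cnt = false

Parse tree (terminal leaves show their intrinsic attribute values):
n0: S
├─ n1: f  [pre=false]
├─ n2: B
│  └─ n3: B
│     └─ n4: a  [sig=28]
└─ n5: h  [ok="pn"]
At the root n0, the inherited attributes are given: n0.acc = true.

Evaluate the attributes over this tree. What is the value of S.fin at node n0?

1. n0.acc = true  [given at root]
2. n1.pre = false  [terminal]
3. n2.live = 11  [11]
4. n3.live = 19  [B₀.live + 8]
5. n4.sig = 28  [terminal]
6. n3.hot = true  [a.sig > 27]
7. n3.key = 14  [B.live - 5]
8. n3.cnt = false  [false]
9. n2.hot = false  [B₁.key == B₀.live]
10. n2.key = 21  [B₀.live + B₁.key - 4]
11. n2.cnt = false  [not B₁.hot]
12. n5.ok = "pn"  [terminal]
13. n0.fin = -5  [B.key - 26]
14. n0.env = true  [B.cnt == false]

-5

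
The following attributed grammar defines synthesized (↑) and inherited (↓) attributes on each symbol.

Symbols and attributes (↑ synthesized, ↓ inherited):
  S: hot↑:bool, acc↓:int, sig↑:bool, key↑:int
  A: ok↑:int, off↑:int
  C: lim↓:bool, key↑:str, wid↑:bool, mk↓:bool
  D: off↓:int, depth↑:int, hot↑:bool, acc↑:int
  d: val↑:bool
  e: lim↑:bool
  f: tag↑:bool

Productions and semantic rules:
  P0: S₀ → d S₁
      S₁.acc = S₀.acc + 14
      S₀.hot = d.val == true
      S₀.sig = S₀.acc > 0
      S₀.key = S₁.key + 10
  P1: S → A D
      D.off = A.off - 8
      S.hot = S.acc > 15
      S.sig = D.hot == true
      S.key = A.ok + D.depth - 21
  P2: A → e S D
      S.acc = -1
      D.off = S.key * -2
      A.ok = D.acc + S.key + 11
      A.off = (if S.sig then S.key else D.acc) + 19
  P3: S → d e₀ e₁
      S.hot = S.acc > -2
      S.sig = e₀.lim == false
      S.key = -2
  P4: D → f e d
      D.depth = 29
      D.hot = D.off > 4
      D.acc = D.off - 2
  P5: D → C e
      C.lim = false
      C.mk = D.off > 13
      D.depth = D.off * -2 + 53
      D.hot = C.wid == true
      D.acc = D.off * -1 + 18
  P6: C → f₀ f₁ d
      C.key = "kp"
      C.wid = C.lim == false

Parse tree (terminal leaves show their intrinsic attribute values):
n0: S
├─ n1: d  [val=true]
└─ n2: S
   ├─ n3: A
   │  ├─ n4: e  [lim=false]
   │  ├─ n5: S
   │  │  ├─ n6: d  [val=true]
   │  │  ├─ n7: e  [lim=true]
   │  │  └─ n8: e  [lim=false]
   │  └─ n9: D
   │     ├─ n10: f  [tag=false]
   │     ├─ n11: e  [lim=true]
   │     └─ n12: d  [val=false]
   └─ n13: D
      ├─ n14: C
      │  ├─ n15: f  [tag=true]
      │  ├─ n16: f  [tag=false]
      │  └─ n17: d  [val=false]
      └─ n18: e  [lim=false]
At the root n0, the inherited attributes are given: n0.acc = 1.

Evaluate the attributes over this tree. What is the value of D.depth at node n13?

1. n0.acc = 1  [given at root]
2. n1.val = true  [terminal]
3. n2.acc = 15  [S₀.acc + 14]
4. n4.lim = false  [terminal]
5. n5.acc = -1  [-1]
6. n6.val = true  [terminal]
7. n7.lim = true  [terminal]
8. n8.lim = false  [terminal]
9. n5.hot = true  [S.acc > -2]
10. n5.sig = false  [e₀.lim == false]
11. n5.key = -2  [-2]
12. n9.off = 4  [S.key * -2]
13. n10.tag = false  [terminal]
14. n11.lim = true  [terminal]
15. n12.val = false  [terminal]
16. n9.depth = 29  [29]
17. n9.hot = false  [D.off > 4]
18. n9.acc = 2  [D.off - 2]
19. n3.ok = 11  [D.acc + S.key + 11]
20. n3.off = 21  [(if S.sig then S.key else D.acc) + 19]
21. n13.off = 13  [A.off - 8]
22. n14.lim = false  [false]
23. n14.mk = false  [D.off > 13]
24. n15.tag = true  [terminal]
25. n16.tag = false  [terminal]
26. n17.val = false  [terminal]
27. n14.key = "kp"  ["kp"]
28. n14.wid = true  [C.lim == false]
29. n18.lim = false  [terminal]
30. n13.depth = 27  [D.off * -2 + 53]
31. n13.hot = true  [C.wid == true]
32. n13.acc = 5  [D.off * -1 + 18]
33. n2.hot = false  [S.acc > 15]
34. n2.sig = true  [D.hot == true]
35. n2.key = 17  [A.ok + D.depth - 21]
36. n0.hot = true  [d.val == true]
37. n0.sig = true  [S₀.acc > 0]
38. n0.key = 27  [S₁.key + 10]

27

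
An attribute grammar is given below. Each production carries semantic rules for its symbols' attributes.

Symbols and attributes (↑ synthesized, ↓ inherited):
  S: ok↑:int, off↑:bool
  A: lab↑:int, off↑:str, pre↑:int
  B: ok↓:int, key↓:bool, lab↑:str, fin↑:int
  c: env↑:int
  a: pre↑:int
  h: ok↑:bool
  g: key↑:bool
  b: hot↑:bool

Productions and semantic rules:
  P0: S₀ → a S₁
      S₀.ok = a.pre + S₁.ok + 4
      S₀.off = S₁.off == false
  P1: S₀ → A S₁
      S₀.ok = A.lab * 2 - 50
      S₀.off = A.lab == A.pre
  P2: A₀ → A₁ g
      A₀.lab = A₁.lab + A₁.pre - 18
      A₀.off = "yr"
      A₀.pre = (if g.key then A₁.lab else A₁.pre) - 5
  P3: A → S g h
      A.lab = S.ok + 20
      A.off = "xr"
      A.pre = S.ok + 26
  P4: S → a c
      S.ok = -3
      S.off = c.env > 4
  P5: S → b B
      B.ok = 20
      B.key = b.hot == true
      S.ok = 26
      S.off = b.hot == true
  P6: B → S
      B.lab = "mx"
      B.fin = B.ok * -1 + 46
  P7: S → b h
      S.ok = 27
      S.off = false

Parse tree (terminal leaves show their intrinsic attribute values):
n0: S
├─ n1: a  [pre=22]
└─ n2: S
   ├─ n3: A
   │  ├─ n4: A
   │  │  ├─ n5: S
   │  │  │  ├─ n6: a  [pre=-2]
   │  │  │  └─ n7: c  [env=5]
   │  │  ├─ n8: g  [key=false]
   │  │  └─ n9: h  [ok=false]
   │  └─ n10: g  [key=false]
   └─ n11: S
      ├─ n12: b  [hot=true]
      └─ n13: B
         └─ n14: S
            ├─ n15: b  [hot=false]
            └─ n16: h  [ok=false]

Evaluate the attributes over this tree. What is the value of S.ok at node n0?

20

1. n1.pre = 22  [terminal]
2. n6.pre = -2  [terminal]
3. n7.env = 5  [terminal]
4. n5.ok = -3  [-3]
5. n5.off = true  [c.env > 4]
6. n8.key = false  [terminal]
7. n9.ok = false  [terminal]
8. n4.lab = 17  [S.ok + 20]
9. n4.off = "xr"  ["xr"]
10. n4.pre = 23  [S.ok + 26]
11. n10.key = false  [terminal]
12. n3.lab = 22  [A₁.lab + A₁.pre - 18]
13. n3.off = "yr"  ["yr"]
14. n3.pre = 18  [(if g.key then A₁.lab else A₁.pre) - 5]
15. n12.hot = true  [terminal]
16. n13.ok = 20  [20]
17. n13.key = true  [b.hot == true]
18. n15.hot = false  [terminal]
19. n16.ok = false  [terminal]
20. n14.ok = 27  [27]
21. n14.off = false  [false]
22. n13.lab = "mx"  ["mx"]
23. n13.fin = 26  [B.ok * -1 + 46]
24. n11.ok = 26  [26]
25. n11.off = true  [b.hot == true]
26. n2.ok = -6  [A.lab * 2 - 50]
27. n2.off = false  [A.lab == A.pre]
28. n0.ok = 20  [a.pre + S₁.ok + 4]
29. n0.off = true  [S₁.off == false]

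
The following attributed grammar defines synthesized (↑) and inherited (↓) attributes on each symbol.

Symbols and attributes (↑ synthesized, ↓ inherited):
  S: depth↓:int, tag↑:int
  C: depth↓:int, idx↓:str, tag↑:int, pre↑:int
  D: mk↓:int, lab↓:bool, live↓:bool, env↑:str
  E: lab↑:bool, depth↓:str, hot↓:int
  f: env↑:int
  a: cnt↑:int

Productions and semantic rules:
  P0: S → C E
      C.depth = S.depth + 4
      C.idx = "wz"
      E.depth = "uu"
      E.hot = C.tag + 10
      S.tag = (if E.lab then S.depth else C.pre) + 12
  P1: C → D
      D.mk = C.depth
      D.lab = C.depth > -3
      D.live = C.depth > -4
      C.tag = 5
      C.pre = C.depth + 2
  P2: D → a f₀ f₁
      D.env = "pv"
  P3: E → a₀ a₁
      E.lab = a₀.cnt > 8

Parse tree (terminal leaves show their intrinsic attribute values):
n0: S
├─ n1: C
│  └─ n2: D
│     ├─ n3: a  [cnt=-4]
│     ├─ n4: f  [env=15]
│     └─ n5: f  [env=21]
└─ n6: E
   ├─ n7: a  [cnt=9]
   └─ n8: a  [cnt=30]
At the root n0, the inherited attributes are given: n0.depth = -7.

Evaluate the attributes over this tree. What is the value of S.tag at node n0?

5

1. n0.depth = -7  [given at root]
2. n1.depth = -3  [S.depth + 4]
3. n1.idx = "wz"  ["wz"]
4. n2.mk = -3  [C.depth]
5. n2.lab = false  [C.depth > -3]
6. n2.live = true  [C.depth > -4]
7. n3.cnt = -4  [terminal]
8. n4.env = 15  [terminal]
9. n5.env = 21  [terminal]
10. n2.env = "pv"  ["pv"]
11. n1.tag = 5  [5]
12. n1.pre = -1  [C.depth + 2]
13. n6.depth = "uu"  ["uu"]
14. n6.hot = 15  [C.tag + 10]
15. n7.cnt = 9  [terminal]
16. n8.cnt = 30  [terminal]
17. n6.lab = true  [a₀.cnt > 8]
18. n0.tag = 5  [(if E.lab then S.depth else C.pre) + 12]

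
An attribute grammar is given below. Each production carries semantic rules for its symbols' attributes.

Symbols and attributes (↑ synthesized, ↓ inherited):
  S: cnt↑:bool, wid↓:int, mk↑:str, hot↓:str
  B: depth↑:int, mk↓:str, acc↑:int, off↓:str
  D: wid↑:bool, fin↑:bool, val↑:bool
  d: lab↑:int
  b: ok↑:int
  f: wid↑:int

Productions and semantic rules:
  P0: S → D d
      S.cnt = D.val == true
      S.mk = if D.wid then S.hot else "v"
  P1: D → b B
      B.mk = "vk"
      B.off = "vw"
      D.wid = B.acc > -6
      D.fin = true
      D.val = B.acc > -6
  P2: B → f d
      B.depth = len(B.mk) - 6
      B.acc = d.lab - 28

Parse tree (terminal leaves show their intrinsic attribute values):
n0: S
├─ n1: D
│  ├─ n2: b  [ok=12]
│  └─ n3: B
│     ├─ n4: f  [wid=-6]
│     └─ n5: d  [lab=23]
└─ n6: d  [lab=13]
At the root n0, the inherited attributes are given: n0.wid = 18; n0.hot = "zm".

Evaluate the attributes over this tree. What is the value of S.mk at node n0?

"zm"

1. n0.wid = 18  [given at root]
2. n0.hot = "zm"  [given at root]
3. n2.ok = 12  [terminal]
4. n3.mk = "vk"  ["vk"]
5. n3.off = "vw"  ["vw"]
6. n4.wid = -6  [terminal]
7. n5.lab = 23  [terminal]
8. n3.depth = -4  [len(B.mk) - 6]
9. n3.acc = -5  [d.lab - 28]
10. n1.wid = true  [B.acc > -6]
11. n1.fin = true  [true]
12. n1.val = true  [B.acc > -6]
13. n6.lab = 13  [terminal]
14. n0.cnt = true  [D.val == true]
15. n0.mk = "zm"  [if D.wid then S.hot else "v"]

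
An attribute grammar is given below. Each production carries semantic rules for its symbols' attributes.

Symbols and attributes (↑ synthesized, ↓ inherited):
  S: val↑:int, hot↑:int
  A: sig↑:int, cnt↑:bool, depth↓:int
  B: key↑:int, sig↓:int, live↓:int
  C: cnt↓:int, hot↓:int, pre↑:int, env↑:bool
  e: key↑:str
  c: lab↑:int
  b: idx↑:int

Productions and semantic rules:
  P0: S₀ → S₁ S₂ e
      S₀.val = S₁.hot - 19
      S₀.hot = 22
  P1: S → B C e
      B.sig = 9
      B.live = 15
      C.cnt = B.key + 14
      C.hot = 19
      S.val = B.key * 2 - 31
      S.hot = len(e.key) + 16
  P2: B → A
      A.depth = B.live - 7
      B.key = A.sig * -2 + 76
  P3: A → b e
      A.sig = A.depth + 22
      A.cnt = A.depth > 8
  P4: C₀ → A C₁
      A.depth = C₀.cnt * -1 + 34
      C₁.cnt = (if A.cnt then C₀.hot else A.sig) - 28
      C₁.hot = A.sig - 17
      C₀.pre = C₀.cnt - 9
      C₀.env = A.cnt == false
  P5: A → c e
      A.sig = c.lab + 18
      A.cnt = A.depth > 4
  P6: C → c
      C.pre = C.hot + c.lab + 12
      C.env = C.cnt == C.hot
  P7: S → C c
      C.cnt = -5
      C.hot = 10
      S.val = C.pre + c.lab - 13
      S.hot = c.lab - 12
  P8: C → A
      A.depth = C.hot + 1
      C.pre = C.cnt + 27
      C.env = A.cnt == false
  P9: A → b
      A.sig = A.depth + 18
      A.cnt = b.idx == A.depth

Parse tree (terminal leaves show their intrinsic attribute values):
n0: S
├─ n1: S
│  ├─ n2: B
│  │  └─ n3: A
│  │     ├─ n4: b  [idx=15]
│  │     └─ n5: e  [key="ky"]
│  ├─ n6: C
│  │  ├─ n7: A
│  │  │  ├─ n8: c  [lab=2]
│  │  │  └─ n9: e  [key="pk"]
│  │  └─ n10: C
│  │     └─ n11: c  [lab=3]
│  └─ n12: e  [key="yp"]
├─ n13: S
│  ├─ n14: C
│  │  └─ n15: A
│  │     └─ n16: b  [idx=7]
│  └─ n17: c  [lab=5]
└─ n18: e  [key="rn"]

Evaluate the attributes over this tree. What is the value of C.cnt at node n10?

1. n2.sig = 9  [9]
2. n2.live = 15  [15]
3. n3.depth = 8  [B.live - 7]
4. n4.idx = 15  [terminal]
5. n5.key = "ky"  [terminal]
6. n3.sig = 30  [A.depth + 22]
7. n3.cnt = false  [A.depth > 8]
8. n2.key = 16  [A.sig * -2 + 76]
9. n6.cnt = 30  [B.key + 14]
10. n6.hot = 19  [19]
11. n7.depth = 4  [C₀.cnt * -1 + 34]
12. n8.lab = 2  [terminal]
13. n9.key = "pk"  [terminal]
14. n7.sig = 20  [c.lab + 18]
15. n7.cnt = false  [A.depth > 4]
16. n10.cnt = -8  [(if A.cnt then C₀.hot else A.sig) - 28]
17. n10.hot = 3  [A.sig - 17]
18. n11.lab = 3  [terminal]
19. n10.pre = 18  [C.hot + c.lab + 12]
20. n10.env = false  [C.cnt == C.hot]
21. n6.pre = 21  [C₀.cnt - 9]
22. n6.env = true  [A.cnt == false]
23. n12.key = "yp"  [terminal]
24. n1.val = 1  [B.key * 2 - 31]
25. n1.hot = 18  [len(e.key) + 16]
26. n14.cnt = -5  [-5]
27. n14.hot = 10  [10]
28. n15.depth = 11  [C.hot + 1]
29. n16.idx = 7  [terminal]
30. n15.sig = 29  [A.depth + 18]
31. n15.cnt = false  [b.idx == A.depth]
32. n14.pre = 22  [C.cnt + 27]
33. n14.env = true  [A.cnt == false]
34. n17.lab = 5  [terminal]
35. n13.val = 14  [C.pre + c.lab - 13]
36. n13.hot = -7  [c.lab - 12]
37. n18.key = "rn"  [terminal]
38. n0.val = -1  [S₁.hot - 19]
39. n0.hot = 22  [22]

-8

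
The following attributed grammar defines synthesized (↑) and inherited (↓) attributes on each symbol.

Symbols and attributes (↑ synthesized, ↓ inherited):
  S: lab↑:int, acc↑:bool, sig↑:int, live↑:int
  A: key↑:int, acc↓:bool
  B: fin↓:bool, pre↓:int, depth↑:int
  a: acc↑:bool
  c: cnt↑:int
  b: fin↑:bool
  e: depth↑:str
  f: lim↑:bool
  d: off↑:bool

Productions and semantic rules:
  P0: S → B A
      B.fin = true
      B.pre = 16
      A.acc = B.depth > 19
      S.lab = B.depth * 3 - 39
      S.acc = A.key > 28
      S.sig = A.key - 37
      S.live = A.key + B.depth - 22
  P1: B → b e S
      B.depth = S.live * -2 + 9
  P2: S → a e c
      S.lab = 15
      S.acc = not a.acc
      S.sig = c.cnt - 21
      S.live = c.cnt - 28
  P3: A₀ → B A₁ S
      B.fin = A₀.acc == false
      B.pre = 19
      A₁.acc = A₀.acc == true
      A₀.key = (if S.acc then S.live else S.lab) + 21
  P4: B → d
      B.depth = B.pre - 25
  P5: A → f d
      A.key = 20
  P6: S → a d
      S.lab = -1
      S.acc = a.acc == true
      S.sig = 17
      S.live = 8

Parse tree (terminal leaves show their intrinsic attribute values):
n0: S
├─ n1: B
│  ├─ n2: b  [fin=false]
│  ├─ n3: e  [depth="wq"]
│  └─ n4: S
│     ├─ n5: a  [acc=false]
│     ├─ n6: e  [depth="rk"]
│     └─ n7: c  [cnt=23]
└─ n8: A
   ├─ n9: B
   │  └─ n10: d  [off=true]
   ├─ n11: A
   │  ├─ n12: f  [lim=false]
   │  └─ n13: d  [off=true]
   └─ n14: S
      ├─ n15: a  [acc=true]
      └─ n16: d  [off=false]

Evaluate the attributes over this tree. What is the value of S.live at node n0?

1. n1.fin = true  [true]
2. n1.pre = 16  [16]
3. n2.fin = false  [terminal]
4. n3.depth = "wq"  [terminal]
5. n5.acc = false  [terminal]
6. n6.depth = "rk"  [terminal]
7. n7.cnt = 23  [terminal]
8. n4.lab = 15  [15]
9. n4.acc = true  [not a.acc]
10. n4.sig = 2  [c.cnt - 21]
11. n4.live = -5  [c.cnt - 28]
12. n1.depth = 19  [S.live * -2 + 9]
13. n8.acc = false  [B.depth > 19]
14. n9.fin = true  [A₀.acc == false]
15. n9.pre = 19  [19]
16. n10.off = true  [terminal]
17. n9.depth = -6  [B.pre - 25]
18. n11.acc = false  [A₀.acc == true]
19. n12.lim = false  [terminal]
20. n13.off = true  [terminal]
21. n11.key = 20  [20]
22. n15.acc = true  [terminal]
23. n16.off = false  [terminal]
24. n14.lab = -1  [-1]
25. n14.acc = true  [a.acc == true]
26. n14.sig = 17  [17]
27. n14.live = 8  [8]
28. n8.key = 29  [(if S.acc then S.live else S.lab) + 21]
29. n0.lab = 18  [B.depth * 3 - 39]
30. n0.acc = true  [A.key > 28]
31. n0.sig = -8  [A.key - 37]
32. n0.live = 26  [A.key + B.depth - 22]

26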